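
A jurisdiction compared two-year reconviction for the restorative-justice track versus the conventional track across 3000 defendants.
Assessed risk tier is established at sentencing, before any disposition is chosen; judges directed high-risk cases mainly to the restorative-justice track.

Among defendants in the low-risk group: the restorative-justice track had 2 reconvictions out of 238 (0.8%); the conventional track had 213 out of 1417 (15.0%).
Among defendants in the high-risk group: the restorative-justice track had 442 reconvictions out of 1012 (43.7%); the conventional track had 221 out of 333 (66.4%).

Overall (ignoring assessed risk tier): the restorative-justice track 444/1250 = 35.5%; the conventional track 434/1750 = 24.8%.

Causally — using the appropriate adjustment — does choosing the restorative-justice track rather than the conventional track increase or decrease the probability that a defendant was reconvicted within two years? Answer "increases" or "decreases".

decreases

Assessed risk tier is set before the disposition has any effect — it is not caused by the disposition — and it independently drives the outcome. That makes it a confounder, so the causal comparison is within assessed risk tier levels.
Within each level — low-risk: 0.8% vs 15.0%; high-risk: 43.7% vs 66.4% — the restorative-justice track is lower every time.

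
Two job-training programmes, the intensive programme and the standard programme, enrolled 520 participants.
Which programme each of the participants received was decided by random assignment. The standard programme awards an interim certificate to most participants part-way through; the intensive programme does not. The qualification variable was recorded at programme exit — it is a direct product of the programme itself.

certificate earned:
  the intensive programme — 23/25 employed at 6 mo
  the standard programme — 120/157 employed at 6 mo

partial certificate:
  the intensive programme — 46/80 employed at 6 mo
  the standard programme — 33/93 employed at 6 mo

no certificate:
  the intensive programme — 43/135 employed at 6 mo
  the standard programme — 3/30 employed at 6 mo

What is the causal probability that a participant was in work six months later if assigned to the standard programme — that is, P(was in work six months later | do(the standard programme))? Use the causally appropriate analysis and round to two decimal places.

0.56

The distribution of qualification attained during the programme is itself part of what the programme does — it is an intermediate outcome. Holding it fixed would remove that part of the effect; the total effect is the pooled difference.
So P(outcome | do(the standard programme)) is just the pooled rate for the standard programme: 156/280 = 0.557.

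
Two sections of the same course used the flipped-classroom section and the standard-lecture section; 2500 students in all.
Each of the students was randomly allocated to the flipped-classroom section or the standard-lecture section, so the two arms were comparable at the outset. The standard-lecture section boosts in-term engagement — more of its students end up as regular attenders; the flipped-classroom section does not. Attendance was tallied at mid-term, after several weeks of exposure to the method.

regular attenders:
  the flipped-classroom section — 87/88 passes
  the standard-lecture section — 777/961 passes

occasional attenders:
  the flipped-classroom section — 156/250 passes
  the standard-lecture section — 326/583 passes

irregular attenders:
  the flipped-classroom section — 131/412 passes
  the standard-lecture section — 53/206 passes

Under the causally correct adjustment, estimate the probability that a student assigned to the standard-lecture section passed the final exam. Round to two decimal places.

0.66

The mid-term attendance-specific comparison favours the flipped-classroom section throughout, but the pooled figures favour the standard-lecture section. The question is whether to condition on mid-term attendance.
Mid-term attendance here is a post-treatment variable shaped by the teaching method; conditioning on it would introduce bias rather than remove it. The overall comparison is the causal one.
So P(outcome | do(the standard-lecture section)) is just the pooled rate for the standard-lecture section: 1156/1750 = 0.661.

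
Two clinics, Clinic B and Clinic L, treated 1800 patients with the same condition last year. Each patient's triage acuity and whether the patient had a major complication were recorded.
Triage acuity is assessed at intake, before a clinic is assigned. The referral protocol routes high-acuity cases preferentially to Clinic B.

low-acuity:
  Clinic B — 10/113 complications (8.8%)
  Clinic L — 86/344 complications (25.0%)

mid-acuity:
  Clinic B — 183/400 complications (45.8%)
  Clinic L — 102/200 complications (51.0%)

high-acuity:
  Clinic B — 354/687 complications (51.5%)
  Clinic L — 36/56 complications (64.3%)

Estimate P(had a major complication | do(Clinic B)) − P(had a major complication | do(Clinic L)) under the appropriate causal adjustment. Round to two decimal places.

-0.11

The stratified and pooled comparisons disagree (Clinic B wins within each triage acuity; Clinic L wins overall), so the answer turns on the causal role of triage acuity.
Here triage acuity is a common cause — it drives both which clinic a case falls under and the outcome. The crude comparison mixes populations; the stratum-specific rates are the causally relevant ones.
Adjusting over the population distribution of triage acuity: 0.254·(0.088−0.250) + 0.333·(0.458−0.510) + 0.413·(0.515−0.643) = -0.111.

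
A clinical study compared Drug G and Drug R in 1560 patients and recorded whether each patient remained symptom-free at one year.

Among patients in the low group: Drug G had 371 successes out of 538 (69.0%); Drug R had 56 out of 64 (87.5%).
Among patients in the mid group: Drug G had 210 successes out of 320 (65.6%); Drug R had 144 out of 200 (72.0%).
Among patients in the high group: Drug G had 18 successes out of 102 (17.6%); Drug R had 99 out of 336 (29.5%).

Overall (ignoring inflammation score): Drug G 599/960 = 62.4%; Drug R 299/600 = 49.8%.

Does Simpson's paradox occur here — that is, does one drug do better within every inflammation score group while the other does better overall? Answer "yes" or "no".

yes

Within each inflammation score level (low 69.0% vs 87.5%; mid 65.6% vs 72.0%; high 17.6% vs 29.5%), Drug R has the higher rate every time. Pooled: 62.4% vs 49.8% — Drug G has the higher rate overall. The two comparisons disagree.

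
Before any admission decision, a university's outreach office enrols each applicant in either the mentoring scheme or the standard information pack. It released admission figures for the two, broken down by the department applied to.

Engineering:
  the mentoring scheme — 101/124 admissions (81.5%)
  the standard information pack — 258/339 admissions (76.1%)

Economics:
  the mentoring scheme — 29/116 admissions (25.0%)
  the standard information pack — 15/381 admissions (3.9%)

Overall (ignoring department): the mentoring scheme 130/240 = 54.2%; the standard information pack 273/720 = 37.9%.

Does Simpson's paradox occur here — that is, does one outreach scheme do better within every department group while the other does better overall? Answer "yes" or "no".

no

Within each department level (Engineering 81.5% vs 76.1%; Economics 25.0% vs 3.9%), the mentoring scheme has the higher rate every time. Pooled: 54.2% vs 37.9% — the mentoring scheme has the higher rate overall. They agree.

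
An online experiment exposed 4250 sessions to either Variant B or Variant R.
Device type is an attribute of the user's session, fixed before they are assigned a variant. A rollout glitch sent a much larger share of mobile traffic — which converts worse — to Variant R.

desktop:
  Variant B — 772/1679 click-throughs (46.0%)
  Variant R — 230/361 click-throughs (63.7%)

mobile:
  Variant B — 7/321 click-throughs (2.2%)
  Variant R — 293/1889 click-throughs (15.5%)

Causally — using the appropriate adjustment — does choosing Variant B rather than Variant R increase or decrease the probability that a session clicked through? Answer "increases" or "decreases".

Variant R is higher inside every device type stratum but Variant B is higher in aggregate. Whether to stratify depends on how device type relates to the variant.
Device type satisfies the back-door criterion: it is not a descendant of the variant, and it blocks the spurious path from variant to outcome. Adjusting for it (i.e., using the within-device type rates) gives the causal effect.
Within each level — desktop: 46.0% vs 63.7%; mobile: 2.2% vs 15.5% — Variant R is higher every time.

decreases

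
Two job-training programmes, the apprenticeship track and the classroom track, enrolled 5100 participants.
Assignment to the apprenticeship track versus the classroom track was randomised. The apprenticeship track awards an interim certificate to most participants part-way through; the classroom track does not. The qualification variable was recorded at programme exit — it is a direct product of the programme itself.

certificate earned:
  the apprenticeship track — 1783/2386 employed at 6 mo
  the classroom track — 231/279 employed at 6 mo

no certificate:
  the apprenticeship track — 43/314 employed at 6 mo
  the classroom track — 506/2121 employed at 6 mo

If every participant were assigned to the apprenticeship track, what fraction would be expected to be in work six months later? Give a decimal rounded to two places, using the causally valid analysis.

Because the programme influences qualification attained during the programme, qualification attained during the programme is a post-treatment mediator, not a confounder. Stratifying on it would bias the estimate; the causal effect is the crude pooled difference.
So P(outcome | do(the apprenticeship track)) is just the pooled rate for the apprenticeship track: 1826/2700 = 0.676.

0.68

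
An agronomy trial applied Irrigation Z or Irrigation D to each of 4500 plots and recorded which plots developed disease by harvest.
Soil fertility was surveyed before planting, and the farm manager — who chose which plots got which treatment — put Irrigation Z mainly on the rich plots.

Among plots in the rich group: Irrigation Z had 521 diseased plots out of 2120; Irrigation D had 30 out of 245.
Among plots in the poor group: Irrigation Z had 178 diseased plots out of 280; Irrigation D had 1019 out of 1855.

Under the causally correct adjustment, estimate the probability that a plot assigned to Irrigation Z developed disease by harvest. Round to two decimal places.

Within every soil fertility level Irrigation D has the lower rate, yet pooled Irrigation Z does — Simpson's reversal.
Soil fertility satisfies the back-door criterion: it is not a descendant of the irrigation, and it blocks the spurious path from irrigation to outcome. Adjusting for it (i.e., using the within-soil fertility rates) gives the causal effect.
Standardising Irrigation Z to the population soil fertility mix: 0.526·521/2120 + 0.474·178/280 = 0.431.

0.43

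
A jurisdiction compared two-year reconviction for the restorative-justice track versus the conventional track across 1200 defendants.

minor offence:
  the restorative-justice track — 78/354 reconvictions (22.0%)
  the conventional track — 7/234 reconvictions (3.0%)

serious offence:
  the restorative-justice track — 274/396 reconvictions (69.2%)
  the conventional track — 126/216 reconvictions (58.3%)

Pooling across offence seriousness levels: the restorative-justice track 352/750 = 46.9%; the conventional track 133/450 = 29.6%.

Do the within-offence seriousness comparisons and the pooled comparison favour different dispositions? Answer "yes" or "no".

no

Within each offence seriousness level (minor offence 22.0% vs 3.0%; serious offence 69.2% vs 58.3%), the conventional track has the lower rate every time. Pooled: 46.9% vs 29.6% — the conventional track has the lower rate overall. They agree.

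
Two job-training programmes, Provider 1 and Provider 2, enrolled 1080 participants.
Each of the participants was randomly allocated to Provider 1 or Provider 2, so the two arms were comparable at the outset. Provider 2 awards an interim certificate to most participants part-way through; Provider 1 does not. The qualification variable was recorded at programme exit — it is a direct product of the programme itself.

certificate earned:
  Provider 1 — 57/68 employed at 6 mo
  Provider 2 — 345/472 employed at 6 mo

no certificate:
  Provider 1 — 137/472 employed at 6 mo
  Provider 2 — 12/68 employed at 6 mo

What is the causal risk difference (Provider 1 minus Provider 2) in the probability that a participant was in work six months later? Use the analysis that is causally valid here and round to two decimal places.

-0.30

Stratifying would compare programmes among participants the programmes themselves sorted into qualification attained during the programme groups — a form of selection on an intermediate. The unconditioned pooled rates give the total causal effect.
The causal difference is the pooled difference: 0.359 − 0.661 = -0.302.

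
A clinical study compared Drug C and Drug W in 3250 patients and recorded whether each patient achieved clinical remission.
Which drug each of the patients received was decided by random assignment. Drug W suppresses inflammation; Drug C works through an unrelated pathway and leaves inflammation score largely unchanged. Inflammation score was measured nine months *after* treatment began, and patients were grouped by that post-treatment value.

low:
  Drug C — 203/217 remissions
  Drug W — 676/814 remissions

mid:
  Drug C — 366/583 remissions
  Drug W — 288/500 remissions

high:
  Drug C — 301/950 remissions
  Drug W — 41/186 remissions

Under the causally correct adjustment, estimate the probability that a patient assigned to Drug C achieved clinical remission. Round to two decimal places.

The stratified and pooled comparisons disagree (Drug C wins within each inflammation score; Drug W wins overall), so the answer turns on the causal role of inflammation score.
Stratifying would compare drugs among patients the drugs themselves sorted into inflammation score groups — a form of selection on an intermediate. The unconditioned pooled rates give the total causal effect.
So P(outcome | do(Drug C)) is just the pooled rate for Drug C: 870/1750 = 0.497.

0.50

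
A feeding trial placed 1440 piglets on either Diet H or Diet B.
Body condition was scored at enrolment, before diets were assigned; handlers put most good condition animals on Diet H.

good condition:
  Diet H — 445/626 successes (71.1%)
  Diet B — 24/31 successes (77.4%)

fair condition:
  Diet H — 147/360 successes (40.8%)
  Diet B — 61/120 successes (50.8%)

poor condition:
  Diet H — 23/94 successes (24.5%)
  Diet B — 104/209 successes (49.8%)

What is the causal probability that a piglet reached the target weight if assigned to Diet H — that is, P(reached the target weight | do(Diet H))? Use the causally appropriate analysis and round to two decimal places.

Within every starting body condition level Diet B has the higher rate, yet pooled Diet H does — Simpson's reversal.
Since starting body condition is a pre-existing factor (not a product of the diet) and it affects the outcome on its own, it is a confounder. The stratified rates, not the pooled rate, identify the causal effect.
Standardising Diet H to the population starting body condition mix: 0.456·445/626 + 0.333·147/360 + 0.210·23/94 = 0.512.

0.51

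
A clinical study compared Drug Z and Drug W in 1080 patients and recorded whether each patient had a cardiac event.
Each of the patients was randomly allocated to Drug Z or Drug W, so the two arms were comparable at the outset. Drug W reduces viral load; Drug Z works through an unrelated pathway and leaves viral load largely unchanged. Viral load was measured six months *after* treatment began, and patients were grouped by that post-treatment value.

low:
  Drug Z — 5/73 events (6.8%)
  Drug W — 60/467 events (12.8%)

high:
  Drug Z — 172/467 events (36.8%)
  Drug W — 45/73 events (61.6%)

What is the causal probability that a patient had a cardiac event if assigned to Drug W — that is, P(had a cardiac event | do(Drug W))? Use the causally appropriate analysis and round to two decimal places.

0.19

The stratified and pooled comparisons disagree (Drug Z wins within each viral load; Drug W wins overall), so the answer turns on the causal role of viral load.
Viral load is downstream of the drug. One should not condition on a consequence of treatment, so the overall rates are the right comparison.
So P(outcome | do(Drug W)) is just the pooled rate for Drug W: 105/540 = 0.194.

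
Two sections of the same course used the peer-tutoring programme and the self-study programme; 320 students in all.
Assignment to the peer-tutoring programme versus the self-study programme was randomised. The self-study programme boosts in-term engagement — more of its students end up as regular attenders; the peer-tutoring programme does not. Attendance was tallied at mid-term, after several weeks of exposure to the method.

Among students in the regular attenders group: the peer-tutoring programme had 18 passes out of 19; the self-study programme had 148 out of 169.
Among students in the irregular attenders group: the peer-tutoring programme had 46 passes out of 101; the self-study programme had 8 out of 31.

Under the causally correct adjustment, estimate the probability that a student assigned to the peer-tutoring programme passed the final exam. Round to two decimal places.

0.53

Mid-term attendance is downstream of the teaching method. One should not condition on a consequence of treatment, so the overall rates are the right comparison.
So P(outcome | do(the peer-tutoring programme)) is just the pooled rate for the peer-tutoring programme: 64/120 = 0.533.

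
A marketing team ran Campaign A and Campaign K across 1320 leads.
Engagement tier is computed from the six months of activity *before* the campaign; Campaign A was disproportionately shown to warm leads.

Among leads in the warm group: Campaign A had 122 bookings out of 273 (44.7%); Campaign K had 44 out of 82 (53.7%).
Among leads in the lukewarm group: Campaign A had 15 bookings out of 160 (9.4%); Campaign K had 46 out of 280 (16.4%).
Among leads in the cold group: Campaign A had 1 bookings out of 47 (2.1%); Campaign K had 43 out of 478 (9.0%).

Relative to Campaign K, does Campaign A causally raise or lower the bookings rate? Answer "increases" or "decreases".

Engagement tier satisfies the back-door criterion: it is not a descendant of the campaign, and it blocks the spurious path from campaign to outcome. Adjusting for it (i.e., using the within-engagement tier rates) gives the causal effect.
Within each level — warm: 44.7% vs 53.7%; lukewarm: 9.4% vs 16.4%; cold: 2.1% vs 9.0% — Campaign K is higher every time.

decreases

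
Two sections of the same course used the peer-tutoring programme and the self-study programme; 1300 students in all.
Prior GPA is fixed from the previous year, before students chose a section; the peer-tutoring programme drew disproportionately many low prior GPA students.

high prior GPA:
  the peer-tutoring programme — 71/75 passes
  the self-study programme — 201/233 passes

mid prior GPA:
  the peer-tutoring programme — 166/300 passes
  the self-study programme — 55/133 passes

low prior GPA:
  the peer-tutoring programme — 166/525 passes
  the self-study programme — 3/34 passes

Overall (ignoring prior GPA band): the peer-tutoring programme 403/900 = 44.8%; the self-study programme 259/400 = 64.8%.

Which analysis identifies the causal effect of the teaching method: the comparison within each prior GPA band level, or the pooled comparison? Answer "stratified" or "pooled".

stratified

Since prior GPA band is a pre-existing factor (not a product of the teaching method) and it affects the outcome on its own, it is a confounder. The stratified rates, not the pooled rate, identify the causal effect.
Within each level — high prior GPA: 94.7% vs 86.3%; mid prior GPA: 55.3% vs 41.4%; low prior GPA: 31.6% vs 8.8% — the peer-tutoring programme is higher every time.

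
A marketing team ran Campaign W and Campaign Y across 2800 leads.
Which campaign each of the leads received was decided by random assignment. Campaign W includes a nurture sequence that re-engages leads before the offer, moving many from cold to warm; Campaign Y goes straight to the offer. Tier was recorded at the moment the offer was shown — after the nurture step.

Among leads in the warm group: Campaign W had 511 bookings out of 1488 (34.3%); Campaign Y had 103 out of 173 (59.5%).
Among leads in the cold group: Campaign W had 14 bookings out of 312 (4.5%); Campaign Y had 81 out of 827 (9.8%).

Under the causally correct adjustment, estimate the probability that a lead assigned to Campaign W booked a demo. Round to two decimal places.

Engagement tier lies on the pathway campaign → engagement tier → outcome, so adjusting for it blocks the indirect effect. For the total causal effect of campaign, use the unadjusted pooled rates.
So P(outcome | do(Campaign W)) is just the pooled rate for Campaign W: 525/1800 = 0.292.

0.29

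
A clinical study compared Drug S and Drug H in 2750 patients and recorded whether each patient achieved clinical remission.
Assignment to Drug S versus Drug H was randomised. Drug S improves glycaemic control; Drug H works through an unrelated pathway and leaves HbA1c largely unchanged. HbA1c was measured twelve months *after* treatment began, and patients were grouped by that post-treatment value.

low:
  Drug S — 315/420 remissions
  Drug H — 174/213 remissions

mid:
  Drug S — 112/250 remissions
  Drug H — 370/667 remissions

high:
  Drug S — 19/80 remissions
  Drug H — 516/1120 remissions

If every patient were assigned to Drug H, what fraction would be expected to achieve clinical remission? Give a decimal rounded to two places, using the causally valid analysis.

0.53

The distribution of HbA1c is itself part of what the drug does — it is an intermediate outcome. Holding it fixed would remove that part of the effect; the total effect is the pooled difference.
So P(outcome | do(Drug H)) is just the pooled rate for Drug H: 1060/2000 = 0.530.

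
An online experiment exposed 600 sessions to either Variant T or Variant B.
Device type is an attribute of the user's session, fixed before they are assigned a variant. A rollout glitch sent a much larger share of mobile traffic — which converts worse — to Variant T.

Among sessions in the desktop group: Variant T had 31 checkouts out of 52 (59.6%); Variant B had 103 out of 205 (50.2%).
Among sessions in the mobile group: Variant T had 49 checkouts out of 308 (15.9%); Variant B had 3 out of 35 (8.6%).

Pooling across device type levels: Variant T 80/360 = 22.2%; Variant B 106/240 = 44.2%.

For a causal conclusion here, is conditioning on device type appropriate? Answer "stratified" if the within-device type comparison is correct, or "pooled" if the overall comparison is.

Since device type is a pre-existing factor (not a product of the variant) and it affects the outcome on its own, it is a confounder. The stratified rates, not the pooled rate, identify the causal effect.
Within each level — desktop: 59.6% vs 50.2%; mobile: 15.9% vs 8.6% — Variant T is higher every time.

stratified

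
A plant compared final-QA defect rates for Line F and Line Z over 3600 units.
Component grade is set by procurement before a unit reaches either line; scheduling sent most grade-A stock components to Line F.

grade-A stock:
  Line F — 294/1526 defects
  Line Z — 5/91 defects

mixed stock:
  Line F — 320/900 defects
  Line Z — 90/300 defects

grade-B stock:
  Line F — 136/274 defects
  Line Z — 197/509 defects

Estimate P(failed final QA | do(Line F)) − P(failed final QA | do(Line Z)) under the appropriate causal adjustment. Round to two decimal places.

The component grade-specific comparison favours Line Z throughout, but the pooled figures favour Line F. The question is whether to condition on component grade.
Component grade differs across lines for reasons unrelated to any effect of the line itself, and it separately predicts the outcome — a classic confounder. We must compare within component grade levels.
Adjusting over the population distribution of component grade: 0.449·(0.193−0.055) + 0.333·(0.356−0.300) + 0.217·(0.496−0.387) = +0.104.

+0.10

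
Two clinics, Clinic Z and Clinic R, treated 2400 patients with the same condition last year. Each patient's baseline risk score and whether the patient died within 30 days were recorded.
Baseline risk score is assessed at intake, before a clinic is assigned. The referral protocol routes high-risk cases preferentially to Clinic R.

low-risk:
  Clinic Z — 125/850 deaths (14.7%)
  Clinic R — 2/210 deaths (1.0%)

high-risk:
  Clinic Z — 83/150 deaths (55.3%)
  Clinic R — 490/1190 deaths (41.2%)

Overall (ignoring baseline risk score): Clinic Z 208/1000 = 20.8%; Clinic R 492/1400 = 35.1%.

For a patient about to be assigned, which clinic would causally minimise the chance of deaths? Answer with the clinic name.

Clinic R

Clinic R is lower inside every baseline risk score stratum but Clinic Z is lower in aggregate. Whether to stratify depends on how baseline risk score relates to the clinic.
Nothing the clinic does changes baseline risk score; the imbalance is an allocation artefact. With baseline risk score also predicting the outcome, the pooled figure is confounded, and the within-stratum comparison is the causal one.
Within each level — low-risk: 14.7% vs 1.0%; high-risk: 55.3% vs 41.2% — Clinic R is lower every time.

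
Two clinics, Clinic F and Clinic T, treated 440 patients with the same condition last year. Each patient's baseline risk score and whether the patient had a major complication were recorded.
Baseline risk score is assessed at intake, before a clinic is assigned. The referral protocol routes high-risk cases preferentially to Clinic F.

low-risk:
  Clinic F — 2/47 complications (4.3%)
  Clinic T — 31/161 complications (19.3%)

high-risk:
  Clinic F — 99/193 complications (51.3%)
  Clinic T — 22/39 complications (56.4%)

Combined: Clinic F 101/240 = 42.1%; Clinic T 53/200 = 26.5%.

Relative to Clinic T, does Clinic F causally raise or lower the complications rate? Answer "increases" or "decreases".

Baseline risk score satisfies the back-door criterion: it is not a descendant of the clinic, and it blocks the spurious path from clinic to outcome. Adjusting for it (i.e., using the within-baseline risk score rates) gives the causal effect.
Within each level — low-risk: 4.3% vs 19.3%; high-risk: 51.3% vs 56.4% — Clinic F is lower every time.

decreases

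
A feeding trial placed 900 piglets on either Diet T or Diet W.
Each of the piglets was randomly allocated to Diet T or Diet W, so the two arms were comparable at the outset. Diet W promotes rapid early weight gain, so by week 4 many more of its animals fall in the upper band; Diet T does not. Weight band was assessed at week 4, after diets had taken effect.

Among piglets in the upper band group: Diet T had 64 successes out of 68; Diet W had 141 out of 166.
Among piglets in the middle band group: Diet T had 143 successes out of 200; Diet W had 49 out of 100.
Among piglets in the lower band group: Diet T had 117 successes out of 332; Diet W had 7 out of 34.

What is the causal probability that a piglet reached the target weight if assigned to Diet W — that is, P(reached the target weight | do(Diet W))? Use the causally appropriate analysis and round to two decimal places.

0.66

Diet T is higher inside every week-4 weight band stratum but Diet W is higher in aggregate. Whether to stratify depends on how week-4 weight band relates to the diet.
Week-4 weight band is downstream of the diet. One should not condition on a consequence of treatment, so the overall rates are the right comparison.
So P(outcome | do(Diet W)) is just the pooled rate for Diet W: 197/300 = 0.657.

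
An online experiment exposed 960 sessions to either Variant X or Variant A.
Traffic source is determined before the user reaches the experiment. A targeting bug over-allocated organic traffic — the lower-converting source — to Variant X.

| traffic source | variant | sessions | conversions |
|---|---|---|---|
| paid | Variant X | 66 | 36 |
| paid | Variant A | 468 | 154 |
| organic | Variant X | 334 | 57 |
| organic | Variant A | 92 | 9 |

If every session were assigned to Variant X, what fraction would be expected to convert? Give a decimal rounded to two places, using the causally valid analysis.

0.38

Traffic source satisfies the back-door criterion: it is not a descendant of the variant, and it blocks the spurious path from variant to outcome. Adjusting for it (i.e., using the within-traffic source rates) gives the causal effect.
Standardising Variant X to the population traffic source mix: 0.556·36/66 + 0.444·57/334 = 0.379.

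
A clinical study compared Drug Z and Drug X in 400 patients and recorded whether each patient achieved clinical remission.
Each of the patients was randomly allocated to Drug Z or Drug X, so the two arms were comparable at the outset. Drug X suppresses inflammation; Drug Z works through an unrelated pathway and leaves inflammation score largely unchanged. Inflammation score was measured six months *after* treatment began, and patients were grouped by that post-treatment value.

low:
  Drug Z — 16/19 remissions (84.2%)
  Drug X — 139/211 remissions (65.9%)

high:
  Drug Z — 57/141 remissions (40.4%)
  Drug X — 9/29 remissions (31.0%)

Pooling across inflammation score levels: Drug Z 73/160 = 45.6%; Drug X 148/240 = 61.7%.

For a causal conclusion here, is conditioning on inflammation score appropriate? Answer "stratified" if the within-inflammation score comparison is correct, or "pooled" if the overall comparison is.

pooled

Within every inflammation score level Drug Z has the higher rate, yet pooled Drug X does — Simpson's reversal.
Inflammation score lies on the pathway drug → inflammation score → outcome, so adjusting for it blocks the indirect effect. For the total causal effect of drug, use the unadjusted pooled rates.
Pooled: Drug Z 45.6% vs Drug X 61.7%; Drug X is higher overall.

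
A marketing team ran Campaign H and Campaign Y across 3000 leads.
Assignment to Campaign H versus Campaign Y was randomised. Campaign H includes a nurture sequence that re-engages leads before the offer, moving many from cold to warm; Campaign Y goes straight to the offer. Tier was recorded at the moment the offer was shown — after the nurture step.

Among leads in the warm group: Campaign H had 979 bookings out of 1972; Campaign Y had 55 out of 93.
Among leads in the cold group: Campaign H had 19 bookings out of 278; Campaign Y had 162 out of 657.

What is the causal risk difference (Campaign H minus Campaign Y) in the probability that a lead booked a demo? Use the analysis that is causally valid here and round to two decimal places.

Engagement tier lies on the pathway campaign → engagement tier → outcome, so adjusting for it blocks the indirect effect. For the total causal effect of campaign, use the unadjusted pooled rates.
The causal difference is the pooled difference: 0.444 − 0.289 = +0.154.

+0.15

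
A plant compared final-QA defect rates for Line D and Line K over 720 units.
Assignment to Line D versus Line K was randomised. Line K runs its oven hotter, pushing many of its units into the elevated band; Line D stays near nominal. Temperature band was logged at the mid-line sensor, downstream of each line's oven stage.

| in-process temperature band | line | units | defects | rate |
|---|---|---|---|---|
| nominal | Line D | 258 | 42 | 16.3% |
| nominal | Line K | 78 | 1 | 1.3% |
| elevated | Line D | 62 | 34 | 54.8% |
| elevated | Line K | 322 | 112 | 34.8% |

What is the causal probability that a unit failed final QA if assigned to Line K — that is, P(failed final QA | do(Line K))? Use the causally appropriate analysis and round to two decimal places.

0.28

In-process temperature band is downstream of the line. One should not condition on a consequence of treatment, so the overall rates are the right comparison.
So P(outcome | do(Line K)) is just the pooled rate for Line K: 113/400 = 0.282.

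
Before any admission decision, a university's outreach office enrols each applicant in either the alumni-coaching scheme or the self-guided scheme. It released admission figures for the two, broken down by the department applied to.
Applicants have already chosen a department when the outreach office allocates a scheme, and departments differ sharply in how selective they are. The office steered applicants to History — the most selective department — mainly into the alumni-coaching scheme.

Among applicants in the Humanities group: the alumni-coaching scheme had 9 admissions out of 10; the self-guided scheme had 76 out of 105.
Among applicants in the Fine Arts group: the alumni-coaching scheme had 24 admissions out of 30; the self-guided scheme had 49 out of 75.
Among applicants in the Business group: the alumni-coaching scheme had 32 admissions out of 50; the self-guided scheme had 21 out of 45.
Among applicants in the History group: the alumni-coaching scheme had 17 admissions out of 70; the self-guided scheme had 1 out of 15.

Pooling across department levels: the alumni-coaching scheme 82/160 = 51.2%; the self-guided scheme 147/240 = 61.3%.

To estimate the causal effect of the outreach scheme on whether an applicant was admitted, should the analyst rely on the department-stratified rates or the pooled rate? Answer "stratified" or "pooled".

stratified

the alumni-coaching scheme is higher inside every department stratum but the self-guided scheme is higher in aggregate. Whether to stratify depends on how department relates to the outreach scheme.
Department satisfies the back-door criterion: it is not a descendant of the outreach scheme, and it blocks the spurious path from outreach scheme to outcome. Adjusting for it (i.e., using the within-department rates) gives the causal effect.
Within each level — Humanities: 90.0% vs 72.4%; Fine Arts: 80.0% vs 65.3%; Business: 64.0% vs 46.7%; History: 24.3% vs 6.7% — the alumni-coaching scheme is higher every time.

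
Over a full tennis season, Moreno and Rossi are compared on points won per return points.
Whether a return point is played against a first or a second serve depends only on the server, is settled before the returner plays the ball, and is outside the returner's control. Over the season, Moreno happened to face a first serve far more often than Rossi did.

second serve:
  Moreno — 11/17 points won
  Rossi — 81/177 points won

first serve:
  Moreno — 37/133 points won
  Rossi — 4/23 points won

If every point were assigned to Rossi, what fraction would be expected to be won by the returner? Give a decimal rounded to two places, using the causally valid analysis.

Moreno is higher inside every serve type stratum but Rossi is higher in aggregate. Whether to stratify depends on how serve type relates to the player.
Since serve type is a pre-existing factor (not a product of the player) and it affects the outcome on its own, it is a confounder. The stratified rates, not the pooled rate, identify the causal effect.
Standardising Rossi to the population serve type mix: 0.554·81/177 + 0.446·4/23 = 0.331.

0.33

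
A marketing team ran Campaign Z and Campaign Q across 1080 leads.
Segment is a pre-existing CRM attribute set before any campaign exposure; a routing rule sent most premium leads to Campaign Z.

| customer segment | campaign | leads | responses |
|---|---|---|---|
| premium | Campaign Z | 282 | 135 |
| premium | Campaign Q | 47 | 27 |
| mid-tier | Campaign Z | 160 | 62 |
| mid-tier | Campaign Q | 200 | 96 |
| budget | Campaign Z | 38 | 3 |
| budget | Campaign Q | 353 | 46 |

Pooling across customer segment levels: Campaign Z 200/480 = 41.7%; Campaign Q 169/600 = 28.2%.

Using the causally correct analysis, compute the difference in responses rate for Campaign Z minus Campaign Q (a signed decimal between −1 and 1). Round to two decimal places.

Customer segment differs across campaigns for reasons unrelated to any effect of the campaign itself, and it separately predicts the outcome — a classic confounder. We must compare within customer segment levels.
Adjusting over the population distribution of customer segment: 0.305·(0.479−0.574) + 0.333·(0.388−0.480) + 0.362·(0.079−0.130) = -0.079.

-0.08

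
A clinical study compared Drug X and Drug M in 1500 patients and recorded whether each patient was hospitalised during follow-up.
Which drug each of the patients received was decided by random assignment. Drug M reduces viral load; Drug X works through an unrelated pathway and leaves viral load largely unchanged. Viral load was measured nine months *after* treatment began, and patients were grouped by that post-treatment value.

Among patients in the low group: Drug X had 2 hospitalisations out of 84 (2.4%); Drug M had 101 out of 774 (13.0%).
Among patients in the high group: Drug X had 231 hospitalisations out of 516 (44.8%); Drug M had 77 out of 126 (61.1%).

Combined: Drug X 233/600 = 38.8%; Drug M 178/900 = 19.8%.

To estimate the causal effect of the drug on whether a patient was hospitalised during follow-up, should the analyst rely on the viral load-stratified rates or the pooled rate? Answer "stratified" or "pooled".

pooled

Because the drug influences viral load, viral load is a post-treatment mediator, not a confounder. Stratifying on it would bias the estimate; the causal effect is the crude pooled difference.
Pooled: Drug X 38.8% vs Drug M 19.8%; Drug M is lower overall.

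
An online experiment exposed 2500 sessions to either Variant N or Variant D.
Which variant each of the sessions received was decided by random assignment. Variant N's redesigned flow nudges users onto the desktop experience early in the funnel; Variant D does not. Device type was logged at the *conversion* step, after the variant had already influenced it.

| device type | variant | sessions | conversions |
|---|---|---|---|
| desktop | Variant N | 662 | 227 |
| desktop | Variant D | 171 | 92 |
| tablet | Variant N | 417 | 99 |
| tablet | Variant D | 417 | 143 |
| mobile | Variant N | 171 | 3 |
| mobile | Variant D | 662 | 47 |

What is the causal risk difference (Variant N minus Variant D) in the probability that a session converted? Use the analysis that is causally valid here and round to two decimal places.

+0.04

Device type is recorded after the variant and is itself shifted by it — it sits on the causal path from variant to outcome. Conditioning on a mediator would strip out part of the effect we want; the pooled comparison gives the total causal effect.
The causal difference is the pooled difference: 0.263 − 0.226 = +0.038.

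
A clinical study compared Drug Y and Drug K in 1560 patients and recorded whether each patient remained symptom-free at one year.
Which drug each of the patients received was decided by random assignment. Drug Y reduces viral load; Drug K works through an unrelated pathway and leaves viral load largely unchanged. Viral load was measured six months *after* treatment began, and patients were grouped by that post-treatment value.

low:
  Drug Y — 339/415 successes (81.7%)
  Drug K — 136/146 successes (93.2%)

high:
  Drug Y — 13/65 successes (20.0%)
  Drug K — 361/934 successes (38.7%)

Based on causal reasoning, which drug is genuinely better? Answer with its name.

Viral load here is a post-treatment variable shaped by the drug; conditioning on it would introduce bias rather than remove it. The overall comparison is the causal one.
Pooled: Drug Y 73.3% vs Drug K 46.0%; Drug Y is higher overall.

Drug Y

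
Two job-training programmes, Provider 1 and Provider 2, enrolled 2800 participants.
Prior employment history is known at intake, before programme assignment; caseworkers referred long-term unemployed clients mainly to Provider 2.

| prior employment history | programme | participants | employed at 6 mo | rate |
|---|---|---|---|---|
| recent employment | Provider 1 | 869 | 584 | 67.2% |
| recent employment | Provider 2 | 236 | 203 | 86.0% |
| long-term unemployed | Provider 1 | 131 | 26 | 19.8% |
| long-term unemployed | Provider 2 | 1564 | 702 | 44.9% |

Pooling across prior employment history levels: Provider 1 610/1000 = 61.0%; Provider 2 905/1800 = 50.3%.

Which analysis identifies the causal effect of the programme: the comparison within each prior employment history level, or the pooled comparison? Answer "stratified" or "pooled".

Nothing the programme does changes prior employment history; the imbalance is an allocation artefact. With prior employment history also predicting the outcome, the pooled figure is confounded, and the within-stratum comparison is the causal one.
Within each level — recent employment: 67.2% vs 86.0%; long-term unemployed: 19.8% vs 44.9% — Provider 2 is higher every time.

stratified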